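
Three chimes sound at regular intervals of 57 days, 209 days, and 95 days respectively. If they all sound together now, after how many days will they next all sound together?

3135 days

They coincide at every common multiple of the periods; the first is the LCM.
57 = 3 × 19
209 = 11 × 19
95 = 5 × 19
LCM(57, 209, 95) = 3 × 5 × 11 × 19 = 3135.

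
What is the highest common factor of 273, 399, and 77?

273 = 3 × 7 × 13
399 = 3 × 7 × 19
77 = 7 × 11
gcd(273, 399, 77) = 7.

7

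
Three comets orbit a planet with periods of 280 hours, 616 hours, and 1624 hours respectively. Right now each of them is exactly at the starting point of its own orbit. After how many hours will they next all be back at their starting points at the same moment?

89320 hours

The first simultaneous occurrence is after LCM of the individual periods.
280 = 2^3 × 5 × 7
616 = 2^3 × 7 × 11
1624 = 2^3 × 7 × 29
LCM(280, 616, 1624) = 2^3 × 5 × 7 × 11 × 29 = 89320.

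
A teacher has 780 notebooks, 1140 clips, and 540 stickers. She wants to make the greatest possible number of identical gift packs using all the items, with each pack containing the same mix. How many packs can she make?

60 packs

The pack count must divide each quantity, so the greatest is gcd(780, 1140, 540).
780 = 2^2 × 3 × 5 × 13
1140 = 2^2 × 3 × 5 × 19
540 = 2^2 × 3^3 × 5
gcd(780, 1140, 540) = 2^2 × 3 × 5 = 60.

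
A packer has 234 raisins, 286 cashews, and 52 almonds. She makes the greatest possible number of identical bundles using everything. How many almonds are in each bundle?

2

Number of bundles = gcd(234, 286, 52).
234 = 2 × 3^2 × 13
286 = 2 × 11 × 13
52 = 2^2 × 13
gcd(234, 286, 52) = 2 × 13 = 26.
almonds per bundle = 52 / 26 = 2.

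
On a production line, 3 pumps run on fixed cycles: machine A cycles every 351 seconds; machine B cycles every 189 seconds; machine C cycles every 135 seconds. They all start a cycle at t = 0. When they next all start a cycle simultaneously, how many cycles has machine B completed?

65 cycles

They are all back at their starting positions together after one LCM of the periods.
351 = 3^3 × 13
189 = 3^3 × 7
135 = 3^3 × 5
LCM(351, 189, 135) = 3^3 × 5 × 7 × 13 = 12285.
Cycles for period 189: 12285 / 189 = 65.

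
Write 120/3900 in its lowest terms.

120 = 2^3 × 3 × 5
3900 = 2^2 × 3 × 5^2 × 13
gcd(120, 3900) = 2^2 × 3 × 5 = 60.
Divide numerator and denominator by 60: 120/3900 = 2/65.

2/65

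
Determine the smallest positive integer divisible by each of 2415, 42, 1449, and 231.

159390

2415 = 3 × 5 × 7 × 23
42 = 2 × 3 × 7
1449 = 3^2 × 7 × 23
231 = 3 × 7 × 11
LCM(2415, 42, 1449, 231) = 2 × 3^2 × 5 × 7 × 11 × 23 = 159390.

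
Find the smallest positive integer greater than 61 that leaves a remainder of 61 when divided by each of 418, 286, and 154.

N − 61 must be a common multiple of 418, 286, and 154.
418 = 2 × 11 × 19
286 = 2 × 11 × 13
154 = 2 × 7 × 11
LCM(418, 286, 154) = 2 × 7 × 11 × 13 × 19 = 38038.
Smallest N > 61 is LCM + 61 = 38038 + 61 = 38099.

38099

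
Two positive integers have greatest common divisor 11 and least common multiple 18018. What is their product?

198198

For any two positive integers, gcd × lcm = product = 11 × 18018 = 198198.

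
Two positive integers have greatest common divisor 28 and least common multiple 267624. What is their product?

For any two positive integers, gcd × lcm = product = 28 × 267624 = 7493472.

7493472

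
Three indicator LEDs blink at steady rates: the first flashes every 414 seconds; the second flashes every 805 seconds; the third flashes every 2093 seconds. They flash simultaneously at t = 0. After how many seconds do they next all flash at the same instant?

188370 seconds

They coincide at every common multiple of the periods; the first is the LCM.
414 = 2 × 3^2 × 23
805 = 5 × 7 × 23
2093 = 7 × 13 × 23
LCM(414, 805, 2093) = 2 × 3^2 × 5 × 7 × 13 × 23 = 188370.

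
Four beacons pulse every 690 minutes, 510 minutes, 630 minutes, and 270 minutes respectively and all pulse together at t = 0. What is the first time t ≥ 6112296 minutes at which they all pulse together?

6650910 minutes

Joint pulses occur at multiples of LCM(690, 510, 630, 270).
690 = 2 × 3 × 5 × 23
510 = 2 × 3 × 5 × 17
630 = 2 × 3^2 × 5 × 7
270 = 2 × 3^3 × 5
LCM(690, 510, 630, 270) = 2 × 3^3 × 5 × 7 × 17 × 23 = 738990.
Smallest multiple of 738990 that is ≥ 6112296: ⌈6112296/738990⌉ × 738990 = 9 × 738990 = 6650910.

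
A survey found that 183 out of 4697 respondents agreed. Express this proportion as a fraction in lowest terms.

183 = 3 × 61
4697 = 7 × 11 × 61
gcd(183, 4697) = 61.
Divide numerator and denominator by 61: 183/4697 = 3/77.

3/77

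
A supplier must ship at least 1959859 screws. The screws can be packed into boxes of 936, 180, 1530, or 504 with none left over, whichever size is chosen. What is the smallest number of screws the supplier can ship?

2227680

The number of screws must be a common multiple of 936, 180, 1530, and 504, so a multiple of their LCM.
936 = 2^3 × 3^2 × 13
180 = 2^2 × 3^2 × 5
1530 = 2 × 3^2 × 5 × 17
504 = 2^3 × 3^2 × 7
LCM(936, 180, 1530, 504) = 2^3 × 3^2 × 5 × 7 × 13 × 17 = 556920.
Smallest multiple of 556920 that is ≥ 1959859: ⌈1959859/556920⌉ × 556920 = 4 × 556920 = 2227680.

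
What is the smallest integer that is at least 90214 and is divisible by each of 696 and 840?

The integer must be a common multiple of 696 and 840, so a multiple of their LCM.
696 = 2^3 × 3 × 29
840 = 2^3 × 3 × 5 × 7
LCM(696, 840) = 2^3 × 3 × 5 × 7 × 29 = 24360.
Smallest multiple of 24360 that is ≥ 90214: ⌈90214/24360⌉ × 24360 = 4 × 24360 = 97440.

97440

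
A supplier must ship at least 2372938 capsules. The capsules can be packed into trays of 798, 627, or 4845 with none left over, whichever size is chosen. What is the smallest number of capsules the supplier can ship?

2984520

The number of capsules must be a common multiple of 798, 627, and 4845, so a multiple of their LCM.
798 = 2 × 3 × 7 × 19
627 = 3 × 11 × 19
4845 = 3 × 5 × 17 × 19
LCM(798, 627, 4845) = 2 × 3 × 5 × 7 × 11 × 17 × 19 = 746130.
Smallest multiple of 746130 that is ≥ 2372938: ⌈2372938/746130⌉ × 746130 = 4 × 746130 = 2984520.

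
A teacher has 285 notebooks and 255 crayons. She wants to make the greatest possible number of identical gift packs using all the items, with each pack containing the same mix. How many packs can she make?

15 packs

The pack count must divide each quantity, so the greatest is gcd(285, 255).
285 = 3 × 5 × 19
255 = 3 × 5 × 17
gcd(285, 255) = 3 × 5 = 15.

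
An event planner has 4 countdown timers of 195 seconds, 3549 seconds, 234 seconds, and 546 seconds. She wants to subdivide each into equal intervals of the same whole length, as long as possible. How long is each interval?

39 seconds

The interval must divide each timer length; the longest such is the gcd.
195 = 3 × 5 × 13
3549 = 3 × 7 × 13^2
234 = 2 × 3^2 × 13
546 = 2 × 3 × 7 × 13
gcd(195, 3549, 234, 546) = 3 × 13 = 39.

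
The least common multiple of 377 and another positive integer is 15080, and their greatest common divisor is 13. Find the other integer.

520

gcd × lcm = product of the two integers, so the other integer is (13 × 15080) / 377 = 520.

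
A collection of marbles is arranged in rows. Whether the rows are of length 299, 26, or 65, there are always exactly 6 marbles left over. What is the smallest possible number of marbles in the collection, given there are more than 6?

2996

N − 6 must be a common multiple of 299, 26, and 65.
299 = 13 × 23
26 = 2 × 13
65 = 5 × 13
LCM(299, 26, 65) = 2 × 5 × 13 × 23 = 2990.
Smallest N > 6 is LCM + 6 = 2990 + 6 = 2996.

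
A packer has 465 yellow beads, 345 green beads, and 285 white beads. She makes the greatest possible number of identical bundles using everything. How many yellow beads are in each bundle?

31

Number of bundles = gcd(465, 345, 285).
465 = 3 × 5 × 31
345 = 3 × 5 × 23
285 = 3 × 5 × 19
gcd(465, 345, 285) = 3 × 5 = 15.
yellow beads per bundle = 465 / 15 = 31.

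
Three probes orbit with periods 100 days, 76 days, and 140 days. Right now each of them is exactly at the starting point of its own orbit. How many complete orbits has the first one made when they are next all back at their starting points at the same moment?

133 orbits

They are all back at their starting positions together after one LCM of the periods.
100 = 2^2 × 5^2
76 = 2^2 × 19
140 = 2^2 × 5 × 7
LCM(100, 76, 140) = 2^2 × 5^2 × 7 × 19 = 13300.
Orbits for period 100: 13300 / 100 = 133.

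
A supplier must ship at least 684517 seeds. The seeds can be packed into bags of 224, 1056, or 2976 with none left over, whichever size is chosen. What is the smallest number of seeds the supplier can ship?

The number of seeds must be a common multiple of 224, 1056, and 2976, so a multiple of their LCM.
224 = 2^5 × 7
1056 = 2^5 × 3 × 11
2976 = 2^5 × 3 × 31
LCM(224, 1056, 2976) = 2^5 × 3 × 7 × 11 × 31 = 229152.
Smallest multiple of 229152 that is ≥ 684517: ⌈684517/229152⌉ × 229152 = 3 × 229152 = 687456.

687456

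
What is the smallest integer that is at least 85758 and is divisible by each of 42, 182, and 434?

101556

The integer must be a common multiple of 42, 182, and 434, so a multiple of their LCM.
42 = 2 × 3 × 7
182 = 2 × 7 × 13
434 = 2 × 7 × 31
LCM(42, 182, 434) = 2 × 3 × 7 × 13 × 31 = 16926.
Smallest multiple of 16926 that is ≥ 85758: ⌈85758/16926⌉ × 16926 = 6 × 16926 = 101556.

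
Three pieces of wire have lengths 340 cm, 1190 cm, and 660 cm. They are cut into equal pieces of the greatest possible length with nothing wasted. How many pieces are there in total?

219

Piece length = gcd(340, 1190, 660).
340 = 2^2 × 5 × 17
1190 = 2 × 5 × 7 × 17
660 = 2^2 × 3 × 5 × 11
gcd(340, 1190, 660) = 2 × 5 = 10.
Total pieces = 340/10 + 1190/10 + 660/10 = 34 + 119 + 66 = 219.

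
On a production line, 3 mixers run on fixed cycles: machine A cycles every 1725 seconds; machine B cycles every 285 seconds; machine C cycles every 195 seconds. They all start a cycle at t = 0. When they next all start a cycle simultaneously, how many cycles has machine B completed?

1495 cycles

The first common completion time is the LCM of the periods.
1725 = 3 × 5^2 × 23
285 = 3 × 5 × 19
195 = 3 × 5 × 13
LCM(1725, 285, 195) = 3 × 5^2 × 13 × 19 × 23 = 426075.
Cycles for period 285: 426075 / 285 = 1495.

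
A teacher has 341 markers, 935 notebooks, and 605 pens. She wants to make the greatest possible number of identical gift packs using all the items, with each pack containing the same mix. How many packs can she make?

The pack count must divide each quantity, so the greatest is gcd(341, 935, 605).
341 = 11 × 31
935 = 5 × 11 × 17
605 = 5 × 11^2
gcd(341, 935, 605) = 11.

11 packs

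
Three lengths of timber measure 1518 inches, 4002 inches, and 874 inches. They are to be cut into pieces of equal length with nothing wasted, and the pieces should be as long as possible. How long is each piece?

The greatest length dividing all of 1518, 4002, and 874 is their gcd.
1518 = 2 × 3 × 11 × 23
4002 = 2 × 3 × 23 × 29
874 = 2 × 19 × 23
gcd(1518, 4002, 874) = 2 × 23 = 46.

46 inches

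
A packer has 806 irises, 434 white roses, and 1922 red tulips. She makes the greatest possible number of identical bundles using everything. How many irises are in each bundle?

13

Number of bundles = gcd(806, 434, 1922).
806 = 2 × 13 × 31
434 = 2 × 7 × 31
1922 = 2 × 31^2
gcd(806, 434, 1922) = 2 × 31 = 62.
irises per bundle = 806 / 62 = 13.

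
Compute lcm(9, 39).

117

9 = 3^2
39 = 3 × 13
LCM(9, 39) = 3^2 × 13 = 117.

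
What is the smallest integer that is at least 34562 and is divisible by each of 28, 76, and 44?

35112

The integer must be a common multiple of 28, 76, and 44, so a multiple of their LCM.
28 = 2^2 × 7
76 = 2^2 × 19
44 = 2^2 × 11
LCM(28, 76, 44) = 2^2 × 7 × 11 × 19 = 5852.
Smallest multiple of 5852 that is ≥ 34562: ⌈34562/5852⌉ × 5852 = 6 × 5852 = 35112.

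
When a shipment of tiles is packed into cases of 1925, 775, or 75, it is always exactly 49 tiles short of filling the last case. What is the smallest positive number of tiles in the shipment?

Being 49 short of a full case of size k means N ≡ −49 (mod k), i.e. N + 49 is a multiple of each size.
1925 = 5^2 × 7 × 11
775 = 5^2 × 31
75 = 3 × 5^2
LCM(1925, 775, 75) = 3 × 5^2 × 7 × 11 × 31 = 179025.
Smallest positive N is 179025 − 49 = 178976.

178976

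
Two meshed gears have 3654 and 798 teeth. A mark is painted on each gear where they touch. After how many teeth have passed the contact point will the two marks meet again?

69426 teeth

The first simultaneous occurrence is after LCM of the individual periods.
3654 = 2 × 3^2 × 7 × 29
798 = 2 × 3 × 7 × 19
LCM(3654, 798) = 2 × 3^2 × 7 × 19 × 29 = 69426.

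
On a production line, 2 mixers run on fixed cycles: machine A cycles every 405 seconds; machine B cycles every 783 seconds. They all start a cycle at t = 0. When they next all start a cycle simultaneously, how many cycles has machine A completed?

29 cycles

All finish a whole number of cycles simultaneously at t = LCM of the periods.
405 = 3^4 × 5
783 = 3^3 × 29
LCM(405, 783) = 3^4 × 5 × 29 = 11745.
Cycles for period 405: 11745 / 405 = 29.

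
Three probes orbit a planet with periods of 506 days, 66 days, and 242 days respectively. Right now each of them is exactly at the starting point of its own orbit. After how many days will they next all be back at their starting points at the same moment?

16698 days

They coincide at every common multiple of the periods; the first is the LCM.
506 = 2 × 11 × 23
66 = 2 × 3 × 11
242 = 2 × 11^2
LCM(506, 66, 242) = 2 × 3 × 11^2 × 23 = 16698.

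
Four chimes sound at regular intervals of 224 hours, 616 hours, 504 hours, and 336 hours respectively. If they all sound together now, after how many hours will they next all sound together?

22176 hours

They coincide at every common multiple of the periods; the first is the LCM.
224 = 2^5 × 7
616 = 2^3 × 7 × 11
504 = 2^3 × 3^2 × 7
336 = 2^4 × 3 × 7
LCM(224, 616, 504, 336) = 2^5 × 3^2 × 7 × 11 = 22176.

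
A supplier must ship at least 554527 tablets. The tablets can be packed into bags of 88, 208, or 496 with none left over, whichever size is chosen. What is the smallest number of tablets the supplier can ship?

567424

The number of tablets must be a common multiple of 88, 208, and 496, so a multiple of their LCM.
88 = 2^3 × 11
208 = 2^4 × 13
496 = 2^4 × 31
LCM(88, 208, 496) = 2^4 × 11 × 13 × 31 = 70928.
Smallest multiple of 70928 that is ≥ 554527: ⌈554527/70928⌉ × 70928 = 8 × 70928 = 567424.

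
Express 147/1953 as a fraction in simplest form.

147 = 3 × 7^2
1953 = 3^2 × 7 × 31
gcd(147, 1953) = 3 × 7 = 21.
Divide numerator and denominator by 21: 147/1953 = 7/93.

7/93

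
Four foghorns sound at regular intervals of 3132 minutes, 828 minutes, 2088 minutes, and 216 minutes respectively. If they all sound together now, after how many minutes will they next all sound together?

144072 minutes

We need the least common multiple of the intervals.
3132 = 2^2 × 3^3 × 29
828 = 2^2 × 3^2 × 23
2088 = 2^3 × 3^2 × 29
216 = 2^3 × 3^3
LCM(3132, 828, 2088, 216) = 2^3 × 3^3 × 23 × 29 = 144072.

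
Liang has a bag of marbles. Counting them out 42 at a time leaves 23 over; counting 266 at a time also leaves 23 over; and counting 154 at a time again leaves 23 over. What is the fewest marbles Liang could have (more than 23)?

8801

N − 23 must be a common multiple of 42, 266, and 154.
42 = 2 × 3 × 7
266 = 2 × 7 × 19
154 = 2 × 7 × 11
LCM(42, 266, 154) = 2 × 3 × 7 × 11 × 19 = 8778.
Smallest N > 23 is LCM + 23 = 8778 + 23 = 8801.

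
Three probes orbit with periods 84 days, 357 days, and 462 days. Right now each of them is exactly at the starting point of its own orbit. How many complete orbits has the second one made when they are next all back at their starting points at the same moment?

44 orbits

All finish a whole number of cycles simultaneously at t = LCM of the periods.
84 = 2^2 × 3 × 7
357 = 3 × 7 × 17
462 = 2 × 3 × 7 × 11
LCM(84, 357, 462) = 2^2 × 3 × 7 × 11 × 17 = 15708.
Orbits for period 357: 15708 / 357 = 44.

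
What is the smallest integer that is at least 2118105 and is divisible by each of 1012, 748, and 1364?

The integer must be a common multiple of 1012, 748, and 1364, so a multiple of their LCM.
1012 = 2^2 × 11 × 23
748 = 2^2 × 11 × 17
1364 = 2^2 × 11 × 31
LCM(1012, 748, 1364) = 2^2 × 11 × 17 × 23 × 31 = 533324.
Smallest multiple of 533324 that is ≥ 2118105: ⌈2118105/533324⌉ × 533324 = 4 × 533324 = 2133296.

2133296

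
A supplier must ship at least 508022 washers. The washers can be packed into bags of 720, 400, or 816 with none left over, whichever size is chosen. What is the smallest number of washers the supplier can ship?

The number of washers must be a common multiple of 720, 400, and 816, so a multiple of their LCM.
720 = 2^4 × 3^2 × 5
400 = 2^4 × 5^2
816 = 2^4 × 3 × 17
LCM(720, 400, 816) = 2^4 × 3^2 × 5^2 × 17 = 61200.
Smallest multiple of 61200 that is ≥ 508022: ⌈508022/61200⌉ × 61200 = 9 × 61200 = 550800.

550800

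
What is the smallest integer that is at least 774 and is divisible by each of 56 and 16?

784

The integer must be a common multiple of 56 and 16, so a multiple of their LCM.
56 = 2^3 × 7
16 = 2^4
LCM(56, 16) = 2^4 × 7 = 112.
Smallest multiple of 112 that is ≥ 774: ⌈774/112⌉ × 112 = 7 × 112 = 784.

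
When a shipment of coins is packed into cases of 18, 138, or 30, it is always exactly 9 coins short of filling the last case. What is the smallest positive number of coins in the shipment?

Being 9 short of a full case of size k means N ≡ −9 (mod k), i.e. N + 9 is a multiple of each size.
18 = 2 × 3^2
138 = 2 × 3 × 23
30 = 2 × 3 × 5
LCM(18, 138, 30) = 2 × 3^2 × 5 × 23 = 2070.
Smallest positive N is 2070 − 9 = 2061.

2061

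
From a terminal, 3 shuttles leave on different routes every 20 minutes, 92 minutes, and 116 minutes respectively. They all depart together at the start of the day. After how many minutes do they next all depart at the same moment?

13340 minutes

The first simultaneous occurrence is after LCM of the individual periods.
20 = 2^2 × 5
92 = 2^2 × 23
116 = 2^2 × 29
LCM(20, 92, 116) = 2^2 × 5 × 23 × 29 = 13340.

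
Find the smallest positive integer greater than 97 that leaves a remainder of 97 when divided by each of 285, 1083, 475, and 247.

352072

N − 97 must be a common multiple of 285, 1083, 475, and 247.
285 = 3 × 5 × 19
1083 = 3 × 19^2
475 = 5^2 × 19
247 = 13 × 19
LCM(285, 1083, 475, 247) = 3 × 5^2 × 13 × 19^2 = 351975.
Smallest N > 97 is LCM + 97 = 351975 + 97 = 352072.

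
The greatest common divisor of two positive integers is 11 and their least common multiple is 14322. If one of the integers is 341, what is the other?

462

For two integers, gcd × lcm = product, so the other is (11 × 14322) / 341 = 157542 / 341 = 462.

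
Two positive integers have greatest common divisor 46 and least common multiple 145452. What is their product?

6690792

For any two positive integers, gcd × lcm = product = 46 × 145452 = 6690792.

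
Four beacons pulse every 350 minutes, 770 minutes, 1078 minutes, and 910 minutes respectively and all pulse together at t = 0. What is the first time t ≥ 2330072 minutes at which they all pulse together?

2452450 minutes

Joint pulses occur at multiples of LCM(350, 770, 1078, 910).
350 = 2 × 5^2 × 7
770 = 2 × 5 × 7 × 11
1078 = 2 × 7^2 × 11
910 = 2 × 5 × 7 × 13
LCM(350, 770, 1078, 910) = 2 × 5^2 × 7^2 × 11 × 13 = 350350.
Smallest multiple of 350350 that is ≥ 2330072: ⌈2330072/350350⌉ × 350350 = 7 × 350350 = 2452450.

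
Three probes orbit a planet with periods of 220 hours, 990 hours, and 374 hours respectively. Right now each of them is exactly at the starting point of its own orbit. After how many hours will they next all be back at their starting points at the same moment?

The first simultaneous occurrence is after LCM of the individual periods.
220 = 2^2 × 5 × 11
990 = 2 × 3^2 × 5 × 11
374 = 2 × 11 × 17
LCM(220, 990, 374) = 2^2 × 3^2 × 5 × 11 × 17 = 33660.

33660 hours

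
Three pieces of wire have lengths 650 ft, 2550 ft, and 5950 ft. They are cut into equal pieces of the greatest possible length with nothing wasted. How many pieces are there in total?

183

Piece length = gcd(650, 2550, 5950).
650 = 2 × 5^2 × 13
2550 = 2 × 3 × 5^2 × 17
5950 = 2 × 5^2 × 7 × 17
gcd(650, 2550, 5950) = 2 × 5^2 = 50.
Total pieces = 650/50 + 2550/50 + 5950/50 = 13 + 51 + 119 = 183.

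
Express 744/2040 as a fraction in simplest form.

744 = 2^3 × 3 × 31
2040 = 2^3 × 3 × 5 × 17
gcd(744, 2040) = 2^3 × 3 = 24.
Divide numerator and denominator by 24: 744/2040 = 31/85.

31/85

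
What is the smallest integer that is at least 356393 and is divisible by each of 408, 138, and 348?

544272

The integer must be a common multiple of 408, 138, and 348, so a multiple of their LCM.
408 = 2^3 × 3 × 17
138 = 2 × 3 × 23
348 = 2^2 × 3 × 29
LCM(408, 138, 348) = 2^3 × 3 × 17 × 23 × 29 = 272136.
Smallest multiple of 272136 that is ≥ 356393: ⌈356393/272136⌉ × 272136 = 2 × 272136 = 544272.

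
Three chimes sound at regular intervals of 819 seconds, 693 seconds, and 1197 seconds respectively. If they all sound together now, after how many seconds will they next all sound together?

171171 seconds

We need the least common multiple of the intervals.
819 = 3^2 × 7 × 13
693 = 3^2 × 7 × 11
1197 = 3^2 × 7 × 19
LCM(819, 693, 1197) = 3^2 × 7 × 11 × 13 × 19 = 171171.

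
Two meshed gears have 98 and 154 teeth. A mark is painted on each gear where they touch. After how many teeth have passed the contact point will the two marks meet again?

1078 teeth

We need the least common multiple of the intervals.
98 = 2 × 7^2
154 = 2 × 7 × 11
LCM(98, 154) = 2 × 7^2 × 11 = 1078.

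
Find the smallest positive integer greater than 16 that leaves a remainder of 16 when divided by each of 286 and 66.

874

N − 16 must be a common multiple of 286 and 66.
286 = 2 × 11 × 13
66 = 2 × 3 × 11
LCM(286, 66) = 2 × 3 × 11 × 13 = 858.
Smallest N > 16 is LCM + 16 = 858 + 16 = 874.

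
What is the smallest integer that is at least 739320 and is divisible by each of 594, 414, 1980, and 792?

The integer must be a common multiple of 594, 414, 1980, and 792, so a multiple of their LCM.
594 = 2 × 3^3 × 11
414 = 2 × 3^2 × 23
1980 = 2^2 × 3^2 × 5 × 11
792 = 2^3 × 3^2 × 11
LCM(594, 414, 1980, 792) = 2^3 × 3^3 × 5 × 11 × 23 = 273240.
Smallest multiple of 273240 that is ≥ 739320: ⌈739320/273240⌉ × 273240 = 3 × 273240 = 819720.

819720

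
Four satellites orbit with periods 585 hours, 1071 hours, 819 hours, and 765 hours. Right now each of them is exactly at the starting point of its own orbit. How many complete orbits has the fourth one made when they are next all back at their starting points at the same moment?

All finish a whole number of cycles simultaneously at t = LCM of the periods.
585 = 3^2 × 5 × 13
1071 = 3^2 × 7 × 17
819 = 3^2 × 7 × 13
765 = 3^2 × 5 × 17
LCM(585, 1071, 819, 765) = 3^2 × 5 × 7 × 13 × 17 = 69615.
Orbits for period 765: 69615 / 765 = 91.

91 orbits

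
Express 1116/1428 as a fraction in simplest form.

1116 = 2^2 × 3^2 × 31
1428 = 2^2 × 3 × 7 × 17
gcd(1116, 1428) = 2^2 × 3 = 12.
Divide numerator and denominator by 12: 1116/1428 = 93/119.

93/119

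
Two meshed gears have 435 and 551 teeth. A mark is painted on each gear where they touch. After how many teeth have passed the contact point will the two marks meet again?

The first simultaneous occurrence is after LCM of the individual periods.
435 = 3 × 5 × 29
551 = 19 × 29
LCM(435, 551) = 3 × 5 × 19 × 29 = 8265.

8265 teeth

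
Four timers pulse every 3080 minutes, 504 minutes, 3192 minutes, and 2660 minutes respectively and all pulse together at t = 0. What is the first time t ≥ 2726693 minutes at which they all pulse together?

3160080 minutes

Joint pulses occur at multiples of LCM(3080, 504, 3192, 2660).
3080 = 2^3 × 5 × 7 × 11
504 = 2^3 × 3^2 × 7
3192 = 2^3 × 3 × 7 × 19
2660 = 2^2 × 5 × 7 × 19
LCM(3080, 504, 3192, 2660) = 2^3 × 3^2 × 5 × 7 × 11 × 19 = 526680.
Smallest multiple of 526680 that is ≥ 2726693: ⌈2726693/526680⌉ × 526680 = 6 × 526680 = 3160080.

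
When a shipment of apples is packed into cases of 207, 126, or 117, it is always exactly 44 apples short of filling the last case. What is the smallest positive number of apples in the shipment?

37630

Being 44 short of a full case of size k means N ≡ −44 (mod k), i.e. N + 44 is a multiple of each size.
207 = 3^2 × 23
126 = 2 × 3^2 × 7
117 = 3^2 × 13
LCM(207, 126, 117) = 2 × 3^2 × 7 × 13 × 23 = 37674.
Smallest positive N is 37674 − 44 = 37630.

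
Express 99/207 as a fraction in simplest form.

11/23

99 = 3^2 × 11
207 = 3^2 × 23
gcd(99, 207) = 3^2 = 9.
Divide numerator and denominator by 9: 99/207 = 11/23.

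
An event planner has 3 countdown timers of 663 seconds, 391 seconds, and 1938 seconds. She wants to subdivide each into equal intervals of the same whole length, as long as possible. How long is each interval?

17 seconds

The interval must divide each timer length; the longest such is the gcd.
663 = 3 × 13 × 17
391 = 17 × 23
1938 = 2 × 3 × 17 × 19
gcd(663, 391, 1938) = 17.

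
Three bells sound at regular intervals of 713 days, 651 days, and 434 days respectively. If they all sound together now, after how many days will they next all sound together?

29946 days

The first simultaneous occurrence is after LCM of the individual periods.
713 = 23 × 31
651 = 3 × 7 × 31
434 = 2 × 7 × 31
LCM(713, 651, 434) = 2 × 3 × 7 × 23 × 31 = 29946.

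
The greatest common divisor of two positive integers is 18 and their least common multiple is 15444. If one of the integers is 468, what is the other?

For two integers, gcd × lcm = product, so the other is (18 × 15444) / 468 = 277992 / 468 = 594.

594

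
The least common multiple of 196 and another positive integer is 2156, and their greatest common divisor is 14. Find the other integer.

gcd × lcm = product of the two integers, so the other integer is (14 × 2156) / 196 = 154.

154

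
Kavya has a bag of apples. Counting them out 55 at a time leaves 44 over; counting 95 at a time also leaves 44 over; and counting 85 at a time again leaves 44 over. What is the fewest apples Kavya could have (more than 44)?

17809

N − 44 must be a common multiple of 55, 95, and 85.
55 = 5 × 11
95 = 5 × 19
85 = 5 × 17
LCM(55, 95, 85) = 5 × 11 × 17 × 19 = 17765.
Smallest N > 44 is LCM + 44 = 17765 + 44 = 17809.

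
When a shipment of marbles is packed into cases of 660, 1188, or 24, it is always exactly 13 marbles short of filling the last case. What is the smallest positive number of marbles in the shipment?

11867

Being 13 short of a full case of size k means N ≡ −13 (mod k), i.e. N + 13 is a multiple of each size.
660 = 2^2 × 3 × 5 × 11
1188 = 2^2 × 3^3 × 11
24 = 2^3 × 3
LCM(660, 1188, 24) = 2^3 × 3^3 × 5 × 11 = 11880.
Smallest positive N is 11880 − 13 = 11867.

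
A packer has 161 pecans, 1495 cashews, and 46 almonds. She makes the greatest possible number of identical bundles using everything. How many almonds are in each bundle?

Number of bundles = gcd(161, 1495, 46).
161 = 7 × 23
1495 = 5 × 13 × 23
46 = 2 × 23
gcd(161, 1495, 46) = 23.
almonds per bundle = 46 / 23 = 2.

2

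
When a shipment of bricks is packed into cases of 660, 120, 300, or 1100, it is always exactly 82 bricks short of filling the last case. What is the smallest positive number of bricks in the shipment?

Being 82 short of a full case of size k means N ≡ −82 (mod k), i.e. N + 82 is a multiple of each size.
660 = 2^2 × 3 × 5 × 11
120 = 2^3 × 3 × 5
300 = 2^2 × 3 × 5^2
1100 = 2^2 × 5^2 × 11
LCM(660, 120, 300, 1100) = 2^3 × 3 × 5^2 × 11 = 6600.
Smallest positive N is 6600 − 82 = 6518.

6518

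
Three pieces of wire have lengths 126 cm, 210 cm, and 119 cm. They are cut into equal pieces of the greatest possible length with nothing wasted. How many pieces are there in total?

65

Piece length = gcd(126, 210, 119).
126 = 2 × 3^2 × 7
210 = 2 × 3 × 5 × 7
119 = 7 × 17
gcd(126, 210, 119) = 7.
Total pieces = 126/7 + 210/7 + 119/7 = 18 + 30 + 17 = 65.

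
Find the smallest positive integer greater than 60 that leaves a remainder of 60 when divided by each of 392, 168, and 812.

34164

N − 60 must be a common multiple of 392, 168, and 812.
392 = 2^3 × 7^2
168 = 2^3 × 3 × 7
812 = 2^2 × 7 × 29
LCM(392, 168, 812) = 2^3 × 3 × 7^2 × 29 = 34104.
Smallest N > 60 is LCM + 60 = 34104 + 60 = 34164.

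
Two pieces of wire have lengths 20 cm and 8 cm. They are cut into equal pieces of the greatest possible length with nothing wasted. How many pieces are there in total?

7

Piece length = gcd(20, 8).
20 = 2^2 × 5
8 = 2^3
gcd(20, 8) = 2^2 = 4.
Total pieces = 20/4 + 8/4 = 5 + 2 = 7.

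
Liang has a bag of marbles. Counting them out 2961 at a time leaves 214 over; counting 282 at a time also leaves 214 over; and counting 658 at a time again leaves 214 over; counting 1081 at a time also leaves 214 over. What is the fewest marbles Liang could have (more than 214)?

N − 214 must be a common multiple of 2961, 282, 658, and 1081.
2961 = 3^2 × 7 × 47
282 = 2 × 3 × 47
658 = 2 × 7 × 47
1081 = 23 × 47
LCM(2961, 282, 658, 1081) = 2 × 3^2 × 7 × 23 × 47 = 136206.
Smallest N > 214 is LCM + 214 = 136206 + 214 = 136420.

136420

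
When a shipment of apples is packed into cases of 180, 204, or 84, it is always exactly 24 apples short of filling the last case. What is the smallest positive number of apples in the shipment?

21396

Being 24 short of a full case of size k means N ≡ −24 (mod k), i.e. N + 24 is a multiple of each size.
180 = 2^2 × 3^2 × 5
204 = 2^2 × 3 × 17
84 = 2^2 × 3 × 7
LCM(180, 204, 84) = 2^2 × 3^2 × 5 × 7 × 17 = 21420.
Smallest positive N is 21420 − 24 = 21396.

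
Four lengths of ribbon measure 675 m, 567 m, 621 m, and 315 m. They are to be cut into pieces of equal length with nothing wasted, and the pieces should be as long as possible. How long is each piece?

9 m

Each piece length must divide every original length, so the longest possible is gcd(675, 567, 621, 315).
675 = 3^3 × 5^2
567 = 3^4 × 7
621 = 3^3 × 23
315 = 3^2 × 5 × 7
gcd(675, 567, 621, 315) = 3^2 = 9.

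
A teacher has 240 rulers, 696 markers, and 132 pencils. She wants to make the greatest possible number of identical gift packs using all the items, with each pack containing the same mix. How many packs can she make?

12 packs

The pack count must divide each quantity, so the greatest is gcd(240, 696, 132).
240 = 2^4 × 3 × 5
696 = 2^3 × 3 × 29
132 = 2^2 × 3 × 11
gcd(240, 696, 132) = 2^2 × 3 = 12.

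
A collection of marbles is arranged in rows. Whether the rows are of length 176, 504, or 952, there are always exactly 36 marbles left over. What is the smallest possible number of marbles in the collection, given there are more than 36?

N − 36 must be a common multiple of 176, 504, and 952.
176 = 2^4 × 11
504 = 2^3 × 3^2 × 7
952 = 2^3 × 7 × 17
LCM(176, 504, 952) = 2^4 × 3^2 × 7 × 11 × 17 = 188496.
Smallest N > 36 is LCM + 36 = 188496 + 36 = 188532.

188532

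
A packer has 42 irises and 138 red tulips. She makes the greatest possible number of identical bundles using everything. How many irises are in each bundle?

7

Number of bundles = gcd(42, 138).
42 = 2 × 3 × 7
138 = 2 × 3 × 23
gcd(42, 138) = 2 × 3 = 6.
irises per bundle = 42 / 6 = 7.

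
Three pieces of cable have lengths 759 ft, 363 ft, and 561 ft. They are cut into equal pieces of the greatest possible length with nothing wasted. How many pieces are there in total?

Piece length = gcd(759, 363, 561).
759 = 3 × 11 × 23
363 = 3 × 11^2
561 = 3 × 11 × 17
gcd(759, 363, 561) = 3 × 11 = 33.
Total pieces = 759/33 + 363/33 + 561/33 = 23 + 11 + 17 = 51.

51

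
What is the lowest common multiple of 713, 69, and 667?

713 = 23 × 31
69 = 3 × 23
667 = 23 × 29
LCM(713, 69, 667) = 3 × 23 × 29 × 31 = 62031.

62031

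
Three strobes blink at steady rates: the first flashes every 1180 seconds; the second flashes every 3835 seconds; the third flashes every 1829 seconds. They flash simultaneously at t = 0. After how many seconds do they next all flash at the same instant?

475540 seconds

They coincide at every common multiple of the periods; the first is the LCM.
1180 = 2^2 × 5 × 59
3835 = 5 × 13 × 59
1829 = 31 × 59
LCM(1180, 3835, 1829) = 2^2 × 5 × 13 × 31 × 59 = 475540.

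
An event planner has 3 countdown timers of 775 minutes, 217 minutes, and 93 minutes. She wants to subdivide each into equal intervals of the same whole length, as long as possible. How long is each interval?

31 minutes

The interval must divide each timer length; the longest such is the gcd.
775 = 5^2 × 31
217 = 7 × 31
93 = 3 × 31
gcd(775, 217, 93) = 31.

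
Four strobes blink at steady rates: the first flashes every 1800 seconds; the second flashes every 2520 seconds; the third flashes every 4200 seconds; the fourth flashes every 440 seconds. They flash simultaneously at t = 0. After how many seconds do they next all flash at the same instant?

The first simultaneous occurrence is after LCM of the individual periods.
1800 = 2^3 × 3^2 × 5^2
2520 = 2^3 × 3^2 × 5 × 7
4200 = 2^3 × 3 × 5^2 × 7
440 = 2^3 × 5 × 11
LCM(1800, 2520, 4200, 440) = 2^3 × 3^2 × 5^2 × 7 × 11 = 138600.

138600 seconds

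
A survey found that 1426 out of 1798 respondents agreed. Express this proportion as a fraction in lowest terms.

23/29

1426 = 2 × 23 × 31
1798 = 2 × 29 × 31
gcd(1426, 1798) = 2 × 31 = 62.
Divide numerator and denominator by 62: 1426/1798 = 23/29.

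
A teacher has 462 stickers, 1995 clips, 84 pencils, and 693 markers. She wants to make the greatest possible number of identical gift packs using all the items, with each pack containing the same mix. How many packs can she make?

The pack count must divide each quantity, so the greatest is gcd(462, 1995, 84, 693).
462 = 2 × 3 × 7 × 11
1995 = 3 × 5 × 7 × 19
84 = 2^2 × 3 × 7
693 = 3^2 × 7 × 11
gcd(462, 1995, 84, 693) = 3 × 7 = 21.

21 packs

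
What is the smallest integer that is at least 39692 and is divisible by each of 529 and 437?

40204

The integer must be a common multiple of 529 and 437, so a multiple of their LCM.
529 = 23^2
437 = 19 × 23
LCM(529, 437) = 19 × 23^2 = 10051.
Smallest multiple of 10051 that is ≥ 39692: ⌈39692/10051⌉ × 10051 = 4 × 10051 = 40204.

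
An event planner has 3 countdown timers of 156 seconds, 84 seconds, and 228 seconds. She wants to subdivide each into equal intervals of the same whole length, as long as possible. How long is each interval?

12 seconds

The interval must divide each timer length; the longest such is the gcd.
156 = 2^2 × 3 × 13
84 = 2^2 × 3 × 7
228 = 2^2 × 3 × 19
gcd(156, 84, 228) = 2^2 × 3 = 12.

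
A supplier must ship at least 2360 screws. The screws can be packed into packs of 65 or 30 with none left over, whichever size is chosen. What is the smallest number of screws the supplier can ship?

The number of screws must be a common multiple of 65 and 30, so a multiple of their LCM.
65 = 5 × 13
30 = 2 × 3 × 5
LCM(65, 30) = 2 × 3 × 5 × 13 = 390.
Smallest multiple of 390 that is ≥ 2360: ⌈2360/390⌉ × 390 = 7 × 390 = 2730.

2730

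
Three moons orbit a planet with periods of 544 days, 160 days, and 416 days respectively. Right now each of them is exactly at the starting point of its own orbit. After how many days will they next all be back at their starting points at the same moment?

35360 days

The first simultaneous occurrence is after LCM of the individual periods.
544 = 2^5 × 17
160 = 2^5 × 5
416 = 2^5 × 13
LCM(544, 160, 416) = 2^5 × 5 × 13 × 17 = 35360.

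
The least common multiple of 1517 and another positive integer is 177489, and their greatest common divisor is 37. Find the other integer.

4329

gcd × lcm = product of the two integers, so the other integer is (37 × 177489) / 1517 = 4329.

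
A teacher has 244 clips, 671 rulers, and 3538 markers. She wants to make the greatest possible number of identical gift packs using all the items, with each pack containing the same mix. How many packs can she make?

61 packs

The pack count must divide each quantity, so the greatest is gcd(244, 671, 3538).
244 = 2^2 × 61
671 = 11 × 61
3538 = 2 × 29 × 61
gcd(244, 671, 3538) = 61.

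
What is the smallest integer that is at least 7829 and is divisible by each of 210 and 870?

The integer must be a common multiple of 210 and 870, so a multiple of their LCM.
210 = 2 × 3 × 5 × 7
870 = 2 × 3 × 5 × 29
LCM(210, 870) = 2 × 3 × 5 × 7 × 29 = 6090.
Smallest multiple of 6090 that is ≥ 7829: ⌈7829/6090⌉ × 6090 = 2 × 6090 = 12180.

12180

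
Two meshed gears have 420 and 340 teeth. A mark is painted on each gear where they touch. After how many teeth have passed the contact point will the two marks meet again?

7140 teeth

The first simultaneous occurrence is after LCM of the individual periods.
420 = 2^2 × 3 × 5 × 7
340 = 2^2 × 5 × 17
LCM(420, 340) = 2^2 × 3 × 5 × 7 × 17 = 7140.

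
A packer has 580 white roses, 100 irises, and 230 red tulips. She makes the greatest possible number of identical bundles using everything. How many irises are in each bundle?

Number of bundles = gcd(580, 100, 230).
580 = 2^2 × 5 × 29
100 = 2^2 × 5^2
230 = 2 × 5 × 23
gcd(580, 100, 230) = 2 × 5 = 10.
irises per bundle = 100 / 10 = 10.

10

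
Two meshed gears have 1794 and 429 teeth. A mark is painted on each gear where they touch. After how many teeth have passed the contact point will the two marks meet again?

19734 teeth

We need the least common multiple of the intervals.
1794 = 2 × 3 × 13 × 23
429 = 3 × 11 × 13
LCM(1794, 429) = 2 × 3 × 11 × 13 × 23 = 19734.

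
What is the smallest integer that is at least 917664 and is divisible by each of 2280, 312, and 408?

The integer must be a common multiple of 2280, 312, and 408, so a multiple of their LCM.
2280 = 2^3 × 3 × 5 × 19
312 = 2^3 × 3 × 13
408 = 2^3 × 3 × 17
LCM(2280, 312, 408) = 2^3 × 3 × 5 × 13 × 17 × 19 = 503880.
Smallest multiple of 503880 that is ≥ 917664: ⌈917664/503880⌉ × 503880 = 2 × 503880 = 1007760.

1007760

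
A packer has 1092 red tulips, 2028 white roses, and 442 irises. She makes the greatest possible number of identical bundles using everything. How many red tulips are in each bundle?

Number of bundles = gcd(1092, 2028, 442).
1092 = 2^2 × 3 × 7 × 13
2028 = 2^2 × 3 × 13^2
442 = 2 × 13 × 17
gcd(1092, 2028, 442) = 2 × 13 = 26.
red tulips per bundle = 1092 / 26 = 42.

42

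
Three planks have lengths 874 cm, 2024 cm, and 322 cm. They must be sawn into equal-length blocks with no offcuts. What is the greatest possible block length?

The block length must divide every plank, so the greatest is gcd(874, 2024, 322).
874 = 2 × 19 × 23
2024 = 2^3 × 11 × 23
322 = 2 × 7 × 23
gcd(874, 2024, 322) = 2 × 23 = 46.

46 cm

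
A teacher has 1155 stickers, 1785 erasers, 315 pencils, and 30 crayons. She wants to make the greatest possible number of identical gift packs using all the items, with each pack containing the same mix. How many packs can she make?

15 packs

The pack count must divide each quantity, so the greatest is gcd(1155, 1785, 315, 30).
1155 = 3 × 5 × 7 × 11
1785 = 3 × 5 × 7 × 17
315 = 3^2 × 5 × 7
30 = 2 × 3 × 5
gcd(1155, 1785, 315, 30) = 3 × 5 = 15.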